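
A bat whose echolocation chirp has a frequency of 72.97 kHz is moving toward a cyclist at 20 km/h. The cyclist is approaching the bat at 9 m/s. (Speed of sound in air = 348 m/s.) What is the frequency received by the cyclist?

76.1 kHz

20 km/h = 5.556 m/s.
With source approaching and observer approaching, f' = f · (v + v_o)/(v − v_s).
f' = 72.97 × (348 + 9)/(348 − 5.556) = 72.97 × 357/342.44 ≈ 76.1 kHz.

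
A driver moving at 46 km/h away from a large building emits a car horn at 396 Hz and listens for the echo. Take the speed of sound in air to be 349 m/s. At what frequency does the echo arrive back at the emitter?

46 km/h = 12.78 m/s.
The large building receives the sound from a moving source: f₁ = f₀ · v/(v + v_e) = 396 × 349/361.78 ≈ 382 Hz.
On the return leg the driver is a moving observer: f₂ = f₁ · (v − v_e)/v = 382 × 336.22/349 ≈ 368 Hz.
Equivalently f₂ = f₀ · (v − v_e)/(v + v_e).

368 Hz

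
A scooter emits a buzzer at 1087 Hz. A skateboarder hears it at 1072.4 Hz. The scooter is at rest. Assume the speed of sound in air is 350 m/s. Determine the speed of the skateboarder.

f' < f, so the skateboarder is receding.
f' = f · (v − v_o)/v ⇒ v_o = v · |f'/f − 1|.
v_o = 350 × |1072.4/1087 − 1| = 350 × 0.01343 ≈ 4.7 m/s.

4.7 m/s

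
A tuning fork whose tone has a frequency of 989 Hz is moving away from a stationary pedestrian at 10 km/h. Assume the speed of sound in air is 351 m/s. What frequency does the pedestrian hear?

10 km/h = 2.778 m/s.
Moving source, stationary observer: f' = f · v/(v + v_s) since the source is receding.
f' = 989 × 351/(351 + 2.778) = 989 × 351/353.8 ≈ 981 Hz.

981 Hz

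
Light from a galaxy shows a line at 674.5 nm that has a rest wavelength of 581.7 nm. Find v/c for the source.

λ'/λ₀ = 1.1595 > 1 (redshift), so the source is receding.
λ'/λ₀ = √((1 + β)/(1 − β)) for a receding source ⇒ β = (r² − 1)/(r² + 1) with r = λ'/λ₀.
β = (1.3445 − 1)/(1.3445 + 1) ≈ 0.147.

0.147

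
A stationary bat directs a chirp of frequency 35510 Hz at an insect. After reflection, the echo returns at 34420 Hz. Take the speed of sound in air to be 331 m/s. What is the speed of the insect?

5.2 m/s

Double Doppler shift off a moving reflector: f₂ = f₀ · (v + u)/(v − u) (u > 0 toward emitter).
Rearranging, u = v · (f₂ − f₀)/(f₂ + f₀) = 331 × -1090/69930 ≈ -5.2 m/s.
So the insect is moving at 5.2 m/s away from the emitter.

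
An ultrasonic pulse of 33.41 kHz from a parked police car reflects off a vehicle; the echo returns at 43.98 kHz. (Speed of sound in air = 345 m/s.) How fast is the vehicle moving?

Double Doppler shift off a moving reflector: f₂ = f₀ · (v + u)/(v − u) (u > 0 toward emitter).
Rearranging, u = v · (f₂ − f₀)/(f₂ + f₀) = 345 × 10.57/77.39 ≈ 47 m/s.
So the vehicle is moving at 47 m/s toward the emitter.

47 m/s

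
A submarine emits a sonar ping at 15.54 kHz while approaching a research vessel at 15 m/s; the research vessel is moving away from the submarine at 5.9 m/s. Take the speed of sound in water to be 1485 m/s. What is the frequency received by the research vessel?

15.64 kHz

Both move, so f' = f · (v − v_o)/(v − v_s).
f' = 15.54 × (1485 − 5.9)/(1485 − 15) = 15.54 × 1479.1/1470 ≈ 15.64 kHz.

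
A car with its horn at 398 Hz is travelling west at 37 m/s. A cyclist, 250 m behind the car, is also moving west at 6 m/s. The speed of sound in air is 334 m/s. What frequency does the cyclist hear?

365 Hz

The cyclist is behind, so the car is moving away from it while the cyclist is moving toward the car.
Both move, so f' = f · (v + v_o)/(v + v_s).
f' = 398 × (334 + 6)/(334 + 37) = 398 × 340/371 ≈ 365 Hz.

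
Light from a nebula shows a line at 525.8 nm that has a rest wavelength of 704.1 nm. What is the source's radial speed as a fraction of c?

0.284

λ'/λ₀ = 0.7468 < 1 (blueshift), so the source is approaching.
λ'/λ₀ = √((1 − β)/(1 + β)) for an approaching source ⇒ β = (1 − r²)/(1 + r²) with r = λ'/λ₀.
β = (1 − 0.5577)/(1 + 0.5577) ≈ 0.284.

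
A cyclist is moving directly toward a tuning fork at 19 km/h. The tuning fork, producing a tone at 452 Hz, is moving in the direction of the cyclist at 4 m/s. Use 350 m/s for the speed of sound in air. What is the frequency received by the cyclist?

464 Hz

19 km/h = 5.278 m/s.
General Doppler shift: f' = f · (v + v_o)/(v − v_s).
f' = 452 × (350 + 5.278)/(350 − 4) = 452 × 355.28/346 ≈ 464 Hz.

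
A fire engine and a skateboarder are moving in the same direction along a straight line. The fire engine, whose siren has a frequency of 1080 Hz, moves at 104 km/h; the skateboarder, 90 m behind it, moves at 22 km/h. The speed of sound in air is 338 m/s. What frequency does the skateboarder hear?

104 km/h = 28.89 m/s; 22 km/h = 6.111 m/s.
The skateboarder is behind, so the fire engine is moving away from it while the skateboarder is moving toward the fire engine.
General Doppler shift: f' = f · (v + v_o)/(v + v_s).
f' = 1080 × (338 + 6.111)/(338 + 28.89) = 1080 × 344.11/366.89 ≈ 1013 Hz.

1013 Hz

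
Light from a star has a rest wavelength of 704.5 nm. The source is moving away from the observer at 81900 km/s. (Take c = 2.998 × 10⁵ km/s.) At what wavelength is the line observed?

932.4 nm

β = v/c = 81900/299800 = 0.2732.
Relativistic Doppler for wavelength: λ' = λ₀ · √((1 + β)/(1 − β)).
λ' = 704.5 × √(1.2732/0.7268) = 704.5 × 1.32353 ≈ 932.4 nm.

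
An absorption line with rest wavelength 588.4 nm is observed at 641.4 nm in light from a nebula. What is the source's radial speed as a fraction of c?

0.086c

λ'/λ₀ = 1.0901 > 1 (redshift), so the source is receding.
λ'/λ₀ = √((1 + β)/(1 − β)) for a receding source ⇒ β = (r² − 1)/(r² + 1) with r = λ'/λ₀.
β = (1.1883 − 1)/(1.1883 + 1) ≈ 0.086.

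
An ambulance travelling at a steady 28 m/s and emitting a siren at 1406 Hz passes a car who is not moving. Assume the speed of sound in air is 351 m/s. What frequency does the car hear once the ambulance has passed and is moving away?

Receding: f₂ = f · v/(v + v_s) = 1406 × 351/379 ≈ 1302 Hz.

1302 Hz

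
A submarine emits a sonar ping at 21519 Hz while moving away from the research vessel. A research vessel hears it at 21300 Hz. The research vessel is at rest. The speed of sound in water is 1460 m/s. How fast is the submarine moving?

15.0 m/s

f' = f · v/(v + v_s) ⇒ v_s = v · |1 − f/f'|.
v_s = 1460 × |1 − 21519/21300| = 1460 × 0.01028 ≈ 15.0 m/s.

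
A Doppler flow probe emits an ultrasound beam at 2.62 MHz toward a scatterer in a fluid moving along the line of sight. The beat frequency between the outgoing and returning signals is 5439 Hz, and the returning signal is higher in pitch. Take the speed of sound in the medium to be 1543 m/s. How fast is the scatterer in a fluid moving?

Double Doppler shift off a moving reflector: f₂ = f₀ · (v + u)/(v − u) (u > 0 toward emitter).
Returning signal is higher, so f₂ = f₀ + Δf = 2620000 + 5439 = 2625439 Hz.
Rearranging, u = v · (f₂ − f₀)/(f₂ + f₀) = 1543 × 5439/5245439 ≈ 1.60 m/s.
So the scatterer in a fluid is moving at 1.60 m/s toward the emitter.

1.60 m/s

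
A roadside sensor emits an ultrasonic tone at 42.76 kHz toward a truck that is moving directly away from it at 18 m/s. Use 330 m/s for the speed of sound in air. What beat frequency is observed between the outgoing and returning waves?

4423 Hz

The truck first receives the wave as a moving observer: f₁ = f₀ · (v − u)/v = 42.76 × (330 − 18)/330 ≈ 40.43 kHz.
The reflection then acts as a moving source: f₂ = f₁ · v/(v + u) ≈ 38.34 kHz.
Beat frequency (with f₀ = 42760 Hz): |f₂ − f₀| = 2u·f₀/(v + u) = 2 × 18 × 42760/348 ≈ 4423 Hz.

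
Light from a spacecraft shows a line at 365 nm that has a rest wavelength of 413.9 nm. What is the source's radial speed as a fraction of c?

0.125c

λ'/λ₀ = 0.8819 < 1 (blueshift), so the source is approaching.
λ'/λ₀ = √((1 − β)/(1 + β)) for an approaching source ⇒ β = (1 − r²)/(1 + r²) with r = λ'/λ₀.
β = (1 − 0.7777)/(1 + 0.7777) ≈ 0.125.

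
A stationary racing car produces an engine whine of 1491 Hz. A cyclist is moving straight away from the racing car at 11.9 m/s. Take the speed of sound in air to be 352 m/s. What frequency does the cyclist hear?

Moving observer, stationary source: f' = f · (v − v_o)/v.
f' = 1491 × (352 − 11.9)/352 = 1491 × 340.1/352 ≈ 1441 Hz.

1441 Hz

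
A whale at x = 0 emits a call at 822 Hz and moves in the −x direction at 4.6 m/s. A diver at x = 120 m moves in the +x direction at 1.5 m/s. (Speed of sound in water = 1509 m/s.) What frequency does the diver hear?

The observer lies on the +x side, so the source is heading away from the observer and the observer is heading away from the source.
With source receding and observer receding, f' = f · (v − v_o)/(v + v_s).
f' = 822 × (1509 − 1.5)/(1509 + 4.6) = 822 × 1507.5/1513.6 ≈ 819 Hz.

819 Hz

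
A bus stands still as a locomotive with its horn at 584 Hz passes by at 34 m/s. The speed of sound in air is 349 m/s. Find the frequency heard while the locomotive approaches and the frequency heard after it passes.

Approaching: f₁ = f · v/(v − v_s) = 584 × 349/315 ≈ 647 Hz.
Receding: f₂ = f · v/(v + v_s) = 584 × 349/383 ≈ 532 Hz.

647 Hz approaching; 532 Hz receding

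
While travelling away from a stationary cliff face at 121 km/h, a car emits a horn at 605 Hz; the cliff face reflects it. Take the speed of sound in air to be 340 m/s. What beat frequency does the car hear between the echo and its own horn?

109 Hz

121 km/h = 33.61 m/s.
The cliff face receives the sound from a moving source: f₁ = f₀ · v/(v + v_e) = 605 × 340/373.61 ≈ 550.6 Hz.
On the return leg the car is a moving observer: f₂ = f₁ · (v − v_e)/v = 550.6 × 306.39/340 ≈ 496.1 Hz.
Beat against the emitted tone: |f₂ − f₀| = 2v_e·f₀/(v + v_e) = 2 × 33.61 × 605/373.61 ≈ 109 Hz.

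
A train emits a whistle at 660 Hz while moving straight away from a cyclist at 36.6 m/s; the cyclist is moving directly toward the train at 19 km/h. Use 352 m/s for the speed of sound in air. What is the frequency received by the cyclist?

19 km/h = 5.278 m/s.
With source receding and observer approaching, f' = f · (v + v_o)/(v + v_s).
f' = 660 × (352 + 5.278)/(352 + 36.6) = 660 × 357.28/388.6 ≈ 607 Hz.

607 Hz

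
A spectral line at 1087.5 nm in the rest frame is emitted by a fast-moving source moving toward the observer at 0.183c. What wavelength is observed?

903.7 nm

Relativistic Doppler for wavelength: λ' = λ₀ · √((1 − β)/(1 + β)).
λ' = 1087.5 × √(0.8170/1.1830) = 1087.5 × 0.83103 ≈ 903.7 nm.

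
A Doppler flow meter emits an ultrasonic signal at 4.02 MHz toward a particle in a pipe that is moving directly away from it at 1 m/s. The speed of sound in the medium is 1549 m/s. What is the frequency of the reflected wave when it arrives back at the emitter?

4.015 MHz

The particle in a pipe first receives the wave as a moving observer: f₁ = f₀ · (v − u)/v = 4.02 × (1549 − 1)/1549 ≈ 4.017 MHz.
On reflection it acts as a source moving away from the stationary detector: f₂ = f₁ · v/(v + u) = 4.017 × 1549/1550 ≈ 4.015 MHz.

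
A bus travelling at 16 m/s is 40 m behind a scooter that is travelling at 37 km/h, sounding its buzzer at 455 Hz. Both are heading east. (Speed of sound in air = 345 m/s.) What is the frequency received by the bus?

37 km/h = 10.28 m/s.
The bus is behind, so the scooter is moving away from it while the bus is moving toward the scooter.
General Doppler shift: f' = f · (v + v_o)/(v + v_s).
f' = 455 × (345 + 16)/(345 + 10.28) = 455 × 361/355.28 ≈ 462 Hz.

462 Hz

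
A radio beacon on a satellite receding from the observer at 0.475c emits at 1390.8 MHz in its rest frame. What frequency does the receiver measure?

Relativistic Doppler for frequency: f' = f₀ · √((1 − β)/(1 + β)).
f' = 1390.8 × √(0.5250/1.4750) = 1390.8 × 0.59660 ≈ 829.8 MHz.

829.8 MHz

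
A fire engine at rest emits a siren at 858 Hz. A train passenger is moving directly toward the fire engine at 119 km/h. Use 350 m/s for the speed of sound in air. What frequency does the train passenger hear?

939 Hz

119 km/h = 33.06 m/s.
Moving observer, stationary source: f' = f · (v + v_o)/v.
f' = 858 × (350 + 33.06)/350 = 858 × 383.06/350 ≈ 939 Hz.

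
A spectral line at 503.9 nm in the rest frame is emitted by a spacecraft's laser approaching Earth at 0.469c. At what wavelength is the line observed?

303.0 nm

Relativistic Doppler for wavelength: λ' = λ₀ · √((1 − β)/(1 + β)).
λ' = 503.9 × √(0.5310/1.4690) = 503.9 × 0.60122 ≈ 303.0 nm.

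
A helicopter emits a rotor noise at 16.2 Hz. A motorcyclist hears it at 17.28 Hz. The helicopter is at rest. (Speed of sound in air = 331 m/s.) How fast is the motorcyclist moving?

22.1 m/s

f' > f, so the motorcyclist is approaching.
f' = f · (v + v_o)/v ⇒ v_o = v · |f'/f − 1|.
v_o = 331 × |17.28/16.2 − 1| = 331 × 0.06667 ≈ 22.1 m/s.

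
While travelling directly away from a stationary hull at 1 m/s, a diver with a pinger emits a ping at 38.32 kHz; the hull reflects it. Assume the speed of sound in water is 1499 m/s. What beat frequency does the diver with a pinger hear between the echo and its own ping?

The hull receives the sound from a moving source: f₁ = f₀ · v/(v + v_e) = 38.32 × 1499/1500 ≈ 38.2945 kHz.
On the return leg the diver with a pinger is a moving observer: f₂ = f₁ · (v − v_e)/v = 38.2945 × 1498/1499 ≈ 38.2689 kHz.
Beat against the emitted tone (with f₀ = 38320 Hz): |f₂ − f₀| = 2v_e·f₀/(v + v_e) = 2 × 1 × 38320/1500 ≈ 51.1 Hz.

51.1 Hz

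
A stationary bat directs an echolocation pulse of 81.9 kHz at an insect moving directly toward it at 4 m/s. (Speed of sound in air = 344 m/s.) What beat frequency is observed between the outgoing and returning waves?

1927 Hz

The insect first receives the wave as a moving observer: f₁ = f₀ · (v + u)/v = 81.9 × (344 + 4)/344 ≈ 82.852 kHz.
The reflection then acts as a moving source: f₂ = f₁ · v/(v − u) ≈ 83.827 kHz.
Beat frequency (with f₀ = 81900 Hz): |f₂ − f₀| = 2u·f₀/(v − u) = 2 × 4 × 81900/340 ≈ 1927 Hz.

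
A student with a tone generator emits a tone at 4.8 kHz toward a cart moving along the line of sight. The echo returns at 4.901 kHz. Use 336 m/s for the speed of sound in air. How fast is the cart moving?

Double Doppler shift off a moving reflector: f₂ = f₀ · (v + u)/(v − u) (u > 0 toward emitter).
Rearranging, u = v · (f₂ − f₀)/(f₂ + f₀) = 336 × 0.101/9.701 ≈ 3.5 m/s.
So the cart is moving at 3.5 m/s toward the emitter.

3.5 m/s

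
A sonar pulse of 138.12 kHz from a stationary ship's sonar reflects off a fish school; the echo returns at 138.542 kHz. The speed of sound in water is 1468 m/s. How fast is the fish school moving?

Double Doppler shift off a moving reflector: f₂ = f₀ · (v + u)/(v − u) (u > 0 toward emitter).
Rearranging, u = v · (f₂ − f₀)/(f₂ + f₀) = 1468 × 0.422/276.662 ≈ 2.24 m/s.
So the fish school is moving at 2.24 m/s toward the emitter.

2.24 m/s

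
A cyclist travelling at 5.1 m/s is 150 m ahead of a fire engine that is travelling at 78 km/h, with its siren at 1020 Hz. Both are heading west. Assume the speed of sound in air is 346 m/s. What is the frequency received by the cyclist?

1072 Hz

78 km/h = 21.67 m/s.
The cyclist is ahead, so the fire engine is moving toward it while the cyclist is moving away from the fire engine.
General Doppler shift: f' = f · (v − v_o)/(v − v_s).
f' = 1020 × (346 − 5.1)/(346 − 21.67) = 1020 × 340.9/324.33 ≈ 1072 Hz.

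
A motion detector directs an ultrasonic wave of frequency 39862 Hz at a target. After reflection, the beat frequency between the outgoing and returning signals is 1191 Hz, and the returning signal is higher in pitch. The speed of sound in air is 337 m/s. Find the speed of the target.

5.0 m/s

Double Doppler shift off a moving reflector: f₂ = f₀ · (v + u)/(v − u) (u > 0 toward emitter).
Returning signal is higher, so f₂ = f₀ + Δf = 39862 + 1191 = 41053 Hz.
Rearranging, u = v · (f₂ − f₀)/(f₂ + f₀) = 337 × 1191/80915 ≈ 5.0 m/s.
So the target is moving at 5.0 m/s toward the emitter.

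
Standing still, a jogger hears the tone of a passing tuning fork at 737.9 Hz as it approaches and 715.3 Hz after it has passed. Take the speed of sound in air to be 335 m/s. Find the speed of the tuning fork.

5.2 m/s

f₁/f₂ = (v + v_s)/(v − v_s), so v_s = v · (f₁ − f₂)/(f₁ + f₂).
v_s = 335 × (737.9 − 715.3)/(737.9 + 715.3) = 335 × 22.6/1453.2 ≈ 5.2 m/s.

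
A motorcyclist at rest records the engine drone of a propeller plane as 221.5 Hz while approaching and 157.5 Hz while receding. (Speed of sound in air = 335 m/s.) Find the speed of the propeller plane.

f₁/f₂ = (v + v_s)/(v − v_s), so v_s = v · (f₁ − f₂)/(f₁ + f₂).
v_s = 335 × (221.5 − 157.5)/(221.5 + 157.5) = 335 × 64.0/379.0 ≈ 57 m/s.

57 m/s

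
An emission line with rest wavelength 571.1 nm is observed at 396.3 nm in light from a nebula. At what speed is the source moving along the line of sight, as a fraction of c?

λ'/λ₀ = 0.6939 < 1 (blueshift), so the source is approaching.
λ'/λ₀ = √((1 − β)/(1 + β)) for an approaching source ⇒ β = (1 − r²)/(1 + r²) with r = λ'/λ₀.
β = (1 − 0.4815)/(1 + 0.4815) ≈ 0.350.

0.350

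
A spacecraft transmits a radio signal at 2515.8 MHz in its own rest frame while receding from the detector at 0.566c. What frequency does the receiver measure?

Relativistic Doppler for frequency: f' = f₀ · √((1 − β)/(1 + β)).
f' = 2515.8 × √(0.4340/1.5660) = 2515.8 × 0.52644 ≈ 1324.4 MHz.

1324.4 MHz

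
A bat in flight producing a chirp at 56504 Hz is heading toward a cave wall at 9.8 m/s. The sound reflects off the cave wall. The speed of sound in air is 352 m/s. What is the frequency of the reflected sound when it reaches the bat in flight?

59740 Hz

The cave wall receives the sound from a moving source: f₁ = f₀ · v/(v − v_e) = 56504 × 352/342.2 ≈ 58122 Hz.
On the return leg the bat in flight is a moving observer: f₂ = f₁ · (v + v_e)/v = 58122 × 361.8/352 ≈ 59740 Hz.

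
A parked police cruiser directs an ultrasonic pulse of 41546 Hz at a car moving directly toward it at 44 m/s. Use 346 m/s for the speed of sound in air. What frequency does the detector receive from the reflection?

53652 Hz

The car first receives the wave as a moving observer: f₁ = f₀ · (v + u)/v = 41546 × (346 + 44)/346 ≈ 46829 Hz.
On reflection it acts as a source moving toward the stationary detector: f₂ = f₁ · v/(v − u) = 46829 × 346/302 ≈ 53652 Hz.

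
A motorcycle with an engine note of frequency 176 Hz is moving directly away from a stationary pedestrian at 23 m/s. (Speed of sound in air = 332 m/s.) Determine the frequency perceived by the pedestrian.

Only the source moves, away from the listener, so f' = f · v/(v + v_s).
f' = 176 × 332/(332 + 23) = 176 × 332/355 ≈ 165 Hz.

165 Hz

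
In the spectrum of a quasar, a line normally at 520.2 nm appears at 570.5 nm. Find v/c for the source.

λ'/λ₀ = 1.0967 > 1 (redshift), so the source is receding.
λ'/λ₀ = √((1 + β)/(1 − β)) for a receding source ⇒ β = (r² − 1)/(r² + 1) with r = λ'/λ₀.
β = (1.2027 − 1)/(1.2027 + 1) ≈ 0.092.

0.092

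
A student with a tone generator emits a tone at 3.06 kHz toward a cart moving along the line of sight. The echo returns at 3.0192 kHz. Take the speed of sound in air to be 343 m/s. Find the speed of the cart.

Double Doppler shift off a moving reflector: f₂ = f₀ · (v + u)/(v − u) (u > 0 toward emitter).
Rearranging, u = v · (f₂ − f₀)/(f₂ + f₀) = 343 × -0.0408/6.0792 ≈ -2.30 m/s.
So the cart is moving at 2.30 m/s away from the emitter.

2.30 m/s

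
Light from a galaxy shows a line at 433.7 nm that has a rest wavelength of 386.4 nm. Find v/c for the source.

λ'/λ₀ = 1.1224 > 1 (redshift), so the source is receding.
λ'/λ₀ = √((1 + β)/(1 − β)) for a receding source ⇒ β = (r² − 1)/(r² + 1) with r = λ'/λ₀.
β = (1.2598 − 1)/(1.2598 + 1) ≈ 0.115.

0.115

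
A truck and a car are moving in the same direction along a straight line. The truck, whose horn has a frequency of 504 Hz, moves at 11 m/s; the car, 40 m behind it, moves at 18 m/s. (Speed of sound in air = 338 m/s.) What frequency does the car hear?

The car is behind, so the truck is moving away from it while the car is moving toward the truck.
With source receding and observer approaching, f' = f · (v + v_o)/(v + v_s).
f' = 504 × (338 + 18)/(338 + 11) = 504 × 356/349 ≈ 514 Hz.

514 Hz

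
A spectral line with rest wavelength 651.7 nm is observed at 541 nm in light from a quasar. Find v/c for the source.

0.184

λ'/λ₀ = 0.8301 < 1 (blueshift), so the source is approaching.
λ'/λ₀ = √((1 − β)/(1 + β)) for an approaching source ⇒ β = (1 − r²)/(1 + r²) with r = λ'/λ₀.
β = (1 − 0.6891)/(1 + 0.6891) ≈ 0.184.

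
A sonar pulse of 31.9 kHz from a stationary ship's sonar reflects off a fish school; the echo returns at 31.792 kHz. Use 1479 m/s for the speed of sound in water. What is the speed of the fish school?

Double Doppler shift off a moving reflector: f₂ = f₀ · (v + u)/(v − u) (u > 0 toward emitter).
Rearranging, u = v · (f₂ − f₀)/(f₂ + f₀) = 1479 × -0.108/63.692 ≈ -2.51 m/s.
So the fish school is moving at 2.51 m/s away from the emitter.

2.51 m/s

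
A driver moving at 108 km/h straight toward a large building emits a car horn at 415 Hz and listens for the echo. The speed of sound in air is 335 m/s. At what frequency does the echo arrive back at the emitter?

497 Hz

108 km/h = 30 m/s.
The large building receives the sound from a moving source: f₁ = f₀ · v/(v − v_e) = 415 × 335/305 ≈ 456 Hz.
On the return leg the driver is a moving observer: f₂ = f₁ · (v + v_e)/v = 456 × 365/335 ≈ 497 Hz.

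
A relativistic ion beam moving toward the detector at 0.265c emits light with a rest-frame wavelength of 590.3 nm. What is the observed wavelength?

Relativistic Doppler for wavelength: λ' = λ₀ · √((1 − β)/(1 + β)).
λ' = 590.3 × √(0.7350/1.2650) = 590.3 × 0.76225 ≈ 450.0 nm.

450.0 nm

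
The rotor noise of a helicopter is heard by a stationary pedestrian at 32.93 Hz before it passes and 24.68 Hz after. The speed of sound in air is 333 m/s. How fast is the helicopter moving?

f₁/f₂ = (v + v_s)/(v − v_s), so v_s = v · (f₁ − f₂)/(f₁ + f₂).
v_s = 333 × (32.93 − 24.68)/(32.93 + 24.68) = 333 × 8.25/57.61 ≈ 48 m/s.

48 m/s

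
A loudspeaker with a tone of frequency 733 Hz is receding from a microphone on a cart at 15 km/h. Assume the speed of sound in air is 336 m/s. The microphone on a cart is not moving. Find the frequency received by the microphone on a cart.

724 Hz

15 km/h = 4.167 m/s.
With the source moving away from a stationary observer, f' = f · v/(v + v_s).
f' = 733 × 336/(336 + 4.167) = 733 × 336/340.2 ≈ 724 Hz.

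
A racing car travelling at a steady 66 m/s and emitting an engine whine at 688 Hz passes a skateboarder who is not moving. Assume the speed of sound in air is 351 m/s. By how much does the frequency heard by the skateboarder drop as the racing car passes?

268 Hz

Approaching: f₁ = f · v/(v − v_s) = 688 × 351/285 ≈ 847 Hz.
Receding: f₂ = f · v/(v + v_s) = 688 × 351/417 ≈ 579 Hz.
Drop: f₁ − f₂ = 2f·v·v_s/(v² − v_s²) = 2 × 688 × 351 × 66/(351² − 66²) ≈ 268 Hz.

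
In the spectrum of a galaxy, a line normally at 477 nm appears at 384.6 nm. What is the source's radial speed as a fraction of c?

λ'/λ₀ = 0.8063 < 1 (blueshift), so the source is approaching.
λ'/λ₀ = √((1 − β)/(1 + β)) for an approaching source ⇒ β = (1 − r²)/(1 + r²) with r = λ'/λ₀.
β = (1 − 0.6501)/(1 + 0.6501) ≈ 0.212.

0.212c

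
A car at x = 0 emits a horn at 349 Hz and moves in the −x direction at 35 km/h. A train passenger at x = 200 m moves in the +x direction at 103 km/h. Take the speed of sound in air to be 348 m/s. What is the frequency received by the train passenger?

312 Hz

35 km/h = 9.722 m/s; 103 km/h = 28.61 m/s.
The observer lies on the +x side, so the source is heading away from the observer and the observer is heading away from the source.
General Doppler shift: f' = f · (v − v_o)/(v + v_s).
f' = 349 × (348 − 28.61)/(348 + 9.722) = 349 × 319.39/357.72 ≈ 312 Hz.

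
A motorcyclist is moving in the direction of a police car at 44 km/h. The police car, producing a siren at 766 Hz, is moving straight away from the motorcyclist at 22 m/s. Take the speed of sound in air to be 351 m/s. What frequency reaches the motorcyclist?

44 km/h = 12.22 m/s.
General Doppler shift: f' = f · (v + v_o)/(v + v_s).
f' = 766 × (351 + 12.22)/(351 + 22) = 766 × 363.22/373 ≈ 746 Hz.

746 Hz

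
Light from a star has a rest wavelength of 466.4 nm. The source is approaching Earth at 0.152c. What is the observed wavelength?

Relativistic Doppler for wavelength: λ' = λ₀ · √((1 − β)/(1 + β)).
λ' = 466.4 × √(0.8480/1.1520) = 466.4 × 0.85797 ≈ 400.2 nm.

400.2 nm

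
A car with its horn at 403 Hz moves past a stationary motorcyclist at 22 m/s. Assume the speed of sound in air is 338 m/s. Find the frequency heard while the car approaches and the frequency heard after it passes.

431 Hz approaching; 378 Hz receding

Approaching: f₁ = f · v/(v − v_s) = 403 × 338/316 ≈ 431 Hz.
Receding: f₂ = f · v/(v + v_s) = 403 × 338/360 ≈ 378 Hz.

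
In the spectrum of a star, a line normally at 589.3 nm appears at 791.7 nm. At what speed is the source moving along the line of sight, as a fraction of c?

λ'/λ₀ = 1.3435 > 1 (redshift), so the source is receding.
λ'/λ₀ = √((1 + β)/(1 − β)) for a receding source ⇒ β = (r² − 1)/(r² + 1) with r = λ'/λ₀.
β = (1.8049 − 1)/(1.8049 + 1) ≈ 0.287.

0.287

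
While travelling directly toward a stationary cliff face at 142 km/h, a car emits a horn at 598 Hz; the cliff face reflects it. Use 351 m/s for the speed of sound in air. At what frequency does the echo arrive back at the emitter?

142 km/h = 39.44 m/s.
The cliff face receives the sound from a moving source: f₁ = f₀ · v/(v − v_e) = 598 × 351/311.56 ≈ 674 Hz.
On the return leg the car is a moving observer: f₂ = f₁ · (v + v_e)/v = 674 × 390.44/351 ≈ 749 Hz.

749 Hz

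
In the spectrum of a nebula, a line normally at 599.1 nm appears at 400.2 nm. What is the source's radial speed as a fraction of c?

λ'/λ₀ = 0.6680 < 1 (blueshift), so the source is approaching.
λ'/λ₀ = √((1 − β)/(1 + β)) for an approaching source ⇒ β = (1 − r²)/(1 + r²) with r = λ'/λ₀.
β = (1 − 0.4462)/(1 + 0.4462) ≈ 0.383.

0.383c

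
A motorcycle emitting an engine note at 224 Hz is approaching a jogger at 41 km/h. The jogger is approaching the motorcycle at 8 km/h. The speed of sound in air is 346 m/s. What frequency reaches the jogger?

41 km/h = 11.39 m/s; 8 km/h = 2.222 m/s.
With source approaching and observer approaching, f' = f · (v + v_o)/(v − v_s).
f' = 224 × (346 + 2.222)/(346 − 11.39) = 224 × 348.22/334.61 ≈ 233 Hz.

233 Hz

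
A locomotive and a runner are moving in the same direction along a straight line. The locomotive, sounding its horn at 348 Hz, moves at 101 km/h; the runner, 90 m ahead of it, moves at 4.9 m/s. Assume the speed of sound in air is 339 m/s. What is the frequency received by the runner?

101 km/h = 28.06 m/s.
The runner is ahead, so the locomotive is moving toward it while the runner is moving away from the locomotive.
Both move, so f' = f · (v − v_o)/(v − v_s).
f' = 348 × (339 − 4.9)/(339 − 28.06) = 348 × 334.1/310.94 ≈ 374 Hz.

374 Hz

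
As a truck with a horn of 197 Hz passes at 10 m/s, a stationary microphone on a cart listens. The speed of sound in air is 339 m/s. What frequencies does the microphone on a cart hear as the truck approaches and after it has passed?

203 Hz approaching; 191 Hz receding

Approaching: f₁ = f · v/(v − v_s) = 197 × 339/329 ≈ 203 Hz.
Receding: f₂ = f · v/(v + v_s) = 197 × 339/349 ≈ 191 Hz.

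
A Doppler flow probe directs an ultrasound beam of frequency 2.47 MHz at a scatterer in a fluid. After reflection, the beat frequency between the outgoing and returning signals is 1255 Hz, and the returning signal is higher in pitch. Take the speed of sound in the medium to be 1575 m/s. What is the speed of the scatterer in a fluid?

Double Doppler shift off a moving reflector: f₂ = f₀ · (v + u)/(v − u) (u > 0 toward emitter).
Returning signal is higher, so f₂ = f₀ + Δf = 2470000 + 1255 = 2471255 Hz.
Rearranging, u = v · (f₂ − f₀)/(f₂ + f₀) = 1575 × 1255/4941255 ≈ 0.40 m/s.
So the scatterer in a fluid is moving at 0.40 m/s toward the emitter.

0.40 m/s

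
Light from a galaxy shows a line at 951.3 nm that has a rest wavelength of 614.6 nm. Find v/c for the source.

0.411c

λ'/λ₀ = 1.5478 > 1 (redshift), so the source is receding.
λ'/λ₀ = √((1 + β)/(1 − β)) for a receding source ⇒ β = (r² − 1)/(r² + 1) with r = λ'/λ₀.
β = (2.3958 − 1)/(2.3958 + 1) ≈ 0.411.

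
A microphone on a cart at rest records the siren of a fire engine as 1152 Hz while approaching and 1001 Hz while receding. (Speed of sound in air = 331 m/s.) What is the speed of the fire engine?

23.2 m/s

f₁/f₂ = (v + v_s)/(v − v_s), so v_s = v · (f₁ − f₂)/(f₁ + f₂).
v_s = 331 × (1152 − 1001)/(1152 + 1001) = 331 × 151/2153 ≈ 23.2 m/s.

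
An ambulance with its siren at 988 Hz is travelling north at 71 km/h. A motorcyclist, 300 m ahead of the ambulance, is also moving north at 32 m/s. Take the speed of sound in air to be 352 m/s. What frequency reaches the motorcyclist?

71 km/h = 19.72 m/s.
The motorcyclist is ahead, so the ambulance is moving toward it while the motorcyclist is moving away from the ambulance.
With source approaching and observer receding, f' = f · (v − v_o)/(v − v_s).
f' = 988 × (352 − 32)/(352 − 19.72) = 988 × 320/332.28 ≈ 951 Hz.

951 Hz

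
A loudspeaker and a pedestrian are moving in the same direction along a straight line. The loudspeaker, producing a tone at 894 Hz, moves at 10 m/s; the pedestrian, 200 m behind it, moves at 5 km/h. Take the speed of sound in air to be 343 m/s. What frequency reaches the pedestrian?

872 Hz

5 km/h = 1.389 m/s.
The pedestrian is behind, so the loudspeaker is moving away from it while the pedestrian is moving toward the loudspeaker.
Both move, so f' = f · (v + v_o)/(v + v_s).
f' = 894 × (343 + 1.389)/(343 + 10) = 894 × 344.39/353 ≈ 872 Hz.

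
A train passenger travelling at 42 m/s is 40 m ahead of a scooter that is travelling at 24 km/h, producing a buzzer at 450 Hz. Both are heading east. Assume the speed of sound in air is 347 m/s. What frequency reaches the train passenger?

24 km/h = 6.667 m/s.
The train passenger is ahead, so the scooter is moving toward it while the train passenger is moving away from the scooter.
Both move, so f' = f · (v − v_o)/(v − v_s).
f' = 450 × (347 − 42)/(347 − 6.667) = 450 × 305/340.33 ≈ 403 Hz.

403 Hz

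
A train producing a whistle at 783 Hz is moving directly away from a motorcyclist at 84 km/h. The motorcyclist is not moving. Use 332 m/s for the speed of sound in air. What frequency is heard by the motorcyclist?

732 Hz

84 km/h = 23.33 m/s.
Moving source, stationary observer: f' = f · v/(v + v_s) since the source is receding.
f' = 783 × 332/(332 + 23.33) = 783 × 332/355.3 ≈ 732 Hz.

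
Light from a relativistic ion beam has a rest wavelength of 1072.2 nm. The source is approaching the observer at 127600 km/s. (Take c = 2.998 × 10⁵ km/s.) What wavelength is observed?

β = v/c = 127600/299800 = 0.4256.
Relativistic Doppler for wavelength: λ' = λ₀ · √((1 − β)/(1 + β)).
λ' = 1072.2 × √(0.5744/1.4256) = 1072.2 × 0.63475 ≈ 680.6 nm.

680.6 nm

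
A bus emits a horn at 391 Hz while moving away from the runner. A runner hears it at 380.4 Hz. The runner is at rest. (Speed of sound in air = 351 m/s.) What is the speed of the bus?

9.8 m/s

f' = f · v/(v + v_s) ⇒ v_s = v · |1 − f/f'|.
v_s = 351 × |1 − 391/380.4| = 351 × 0.02787 ≈ 9.8 m/s.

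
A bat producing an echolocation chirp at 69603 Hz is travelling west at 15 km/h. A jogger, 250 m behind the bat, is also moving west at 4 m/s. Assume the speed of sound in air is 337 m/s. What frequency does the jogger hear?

15 km/h = 4.167 m/s.
The jogger is behind, so the bat is moving away from it while the jogger is moving toward the bat.
With source receding and observer approaching, f' = f · (v + v_o)/(v + v_s).
f' = 69603 × (337 + 4)/(337 + 4.167) = 69603 × 341/341.17 ≈ 69569 Hz.

69569 Hz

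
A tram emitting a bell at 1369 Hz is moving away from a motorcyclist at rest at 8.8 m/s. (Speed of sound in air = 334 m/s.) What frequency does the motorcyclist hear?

Only the source moves, away from the listener, so f' = f · v/(v + v_s).
f' = 1369 × 334/(334 + 8.8) = 1369 × 334/342.8 ≈ 1334 Hz.

1334 Hz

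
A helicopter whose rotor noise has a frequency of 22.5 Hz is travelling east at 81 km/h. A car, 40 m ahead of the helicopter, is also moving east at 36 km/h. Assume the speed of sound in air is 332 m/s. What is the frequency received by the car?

23.4 Hz

81 km/h = 22.5 m/s; 36 km/h = 10 m/s.
The car is ahead, so the helicopter is moving toward it while the car is moving away from the helicopter.
With source approaching and observer receding, f' = f · (v − v_o)/(v − v_s).
f' = 22.5 × (332 − 10)/(332 − 22.5) = 22.5 × 322/309.5 ≈ 23.4 Hz.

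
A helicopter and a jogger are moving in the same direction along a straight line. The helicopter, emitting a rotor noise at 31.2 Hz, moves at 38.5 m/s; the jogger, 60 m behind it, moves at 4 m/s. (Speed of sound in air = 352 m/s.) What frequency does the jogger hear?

The jogger is behind, so the helicopter is moving away from it while the jogger is moving toward the helicopter.
General Doppler shift: f' = f · (v + v_o)/(v + v_s).
f' = 31.2 × (352 + 4)/(352 + 38.5) = 31.2 × 356/390.5 ≈ 28.4 Hz.

28.4 Hz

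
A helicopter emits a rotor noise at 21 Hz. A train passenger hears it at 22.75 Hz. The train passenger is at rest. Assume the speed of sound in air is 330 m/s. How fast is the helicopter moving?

25 m/s

f' > f, so the helicopter is approaching.
f' = f · v/(v − v_s) ⇒ v_s = v · |1 − f/f'|.
v_s = 330 × |1 − 21/22.75| = 330 × 0.07692 ≈ 25 m/s.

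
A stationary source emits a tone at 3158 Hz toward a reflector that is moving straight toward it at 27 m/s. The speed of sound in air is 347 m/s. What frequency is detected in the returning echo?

The reflector first receives the wave as a moving observer: f₁ = f₀ · (v + u)/v = 3158 × (347 + 27)/347 ≈ 3404 Hz.
On reflection it acts as a source moving toward the stationary detector: f₂ = f₁ · v/(v − u) = 3404 × 347/320 ≈ 3691 Hz.
Equivalently f₂ = f₀ · (v + u)/(v − u).

3691 Hz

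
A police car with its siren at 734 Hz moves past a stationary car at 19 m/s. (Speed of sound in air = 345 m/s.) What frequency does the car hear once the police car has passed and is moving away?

Receding: f₂ = f · v/(v + v_s) = 734 × 345/364 ≈ 696 Hz.

696 Hz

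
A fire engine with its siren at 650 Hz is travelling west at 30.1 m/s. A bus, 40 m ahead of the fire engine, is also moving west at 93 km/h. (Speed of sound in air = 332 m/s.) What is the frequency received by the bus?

93 km/h = 25.83 m/s.
The bus is ahead, so the fire engine is moving toward it while the bus is moving away from the fire engine.
Both move, so f' = f · (v − v_o)/(v − v_s).
f' = 650 × (332 − 25.83)/(332 − 30.1) = 650 × 306.17/301.9 ≈ 659 Hz.

659 Hz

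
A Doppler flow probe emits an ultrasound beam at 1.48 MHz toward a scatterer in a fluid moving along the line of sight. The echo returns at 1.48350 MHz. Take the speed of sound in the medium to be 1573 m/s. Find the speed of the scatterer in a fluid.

1.86 m/s

Double Doppler shift off a moving reflector: f₂ = f₀ · (v + u)/(v − u) (u > 0 toward emitter).
Rearranging, u = v · (f₂ − f₀)/(f₂ + f₀) = 1573 × 0.00350/2.96350 ≈ 1.86 m/s.
So the scatterer in a fluid is moving at 1.86 m/s toward the emitter.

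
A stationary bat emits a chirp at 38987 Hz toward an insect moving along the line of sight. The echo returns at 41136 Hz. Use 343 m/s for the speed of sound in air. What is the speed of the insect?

9.2 m/s

Double Doppler shift off a moving reflector: f₂ = f₀ · (v + u)/(v − u) (u > 0 toward emitter).
Rearranging, u = v · (f₂ − f₀)/(f₂ + f₀) = 343 × 2149/80123 ≈ 9.2 m/s.
So the insect is moving at 9.2 m/s toward the emitter.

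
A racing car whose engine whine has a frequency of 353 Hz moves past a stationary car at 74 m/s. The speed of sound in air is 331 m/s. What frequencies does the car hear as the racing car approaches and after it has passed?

Approaching: f₁ = f · v/(v − v_s) = 353 × 331/257 ≈ 455 Hz.
Receding: f₂ = f · v/(v + v_s) = 353 × 331/405 ≈ 289 Hz.

455 Hz approaching; 289 Hz receding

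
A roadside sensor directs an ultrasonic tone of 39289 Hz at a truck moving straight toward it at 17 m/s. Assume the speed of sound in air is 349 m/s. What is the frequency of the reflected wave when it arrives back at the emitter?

43313 Hz

The truck first receives the wave as a moving observer: f₁ = f₀ · (v + u)/v = 39289 × (349 + 17)/349 ≈ 41203 Hz.
On reflection it acts as a source moving toward the stationary detector: f₂ = f₁ · v/(v − u) = 41203 × 349/332 ≈ 43313 Hz.
Equivalently f₂ = f₀ · (v + u)/(v − u).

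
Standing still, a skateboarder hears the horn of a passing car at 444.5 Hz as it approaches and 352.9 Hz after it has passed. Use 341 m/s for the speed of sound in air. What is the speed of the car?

39 m/s

f₁/f₂ = (v + v_s)/(v − v_s), so v_s = v · (f₁ − f₂)/(f₁ + f₂).
v_s = 341 × (444.5 − 352.9)/(444.5 + 352.9) = 341 × 91.6/797.4 ≈ 39 m/s.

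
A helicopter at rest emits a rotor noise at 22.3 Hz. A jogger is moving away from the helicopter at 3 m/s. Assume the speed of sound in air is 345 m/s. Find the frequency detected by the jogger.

Moving observer, stationary source: f' = f · (v − v_o)/v.
f' = 22.3 × (345 − 3)/345 = 22.3 × 342/345 ≈ 22.1 Hz.

22.1 Hz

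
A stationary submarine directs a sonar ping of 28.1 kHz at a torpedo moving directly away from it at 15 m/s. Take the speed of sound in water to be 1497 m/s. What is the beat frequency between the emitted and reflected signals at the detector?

At the torpedo (a moving observer), f₁ = f₀ · (v − u)/v = 28.1 × 1482/1497 ≈ 27.818 kHz.
The reflection then acts as a moving source: f₂ = f₁ · v/(v + u) ≈ 27.542 kHz.
Beat frequency (with f₀ = 28100 Hz): |f₂ − f₀| = 2u·f₀/(v + u) = 2 × 15 × 28100/1512 ≈ 558 Hz.

558 Hz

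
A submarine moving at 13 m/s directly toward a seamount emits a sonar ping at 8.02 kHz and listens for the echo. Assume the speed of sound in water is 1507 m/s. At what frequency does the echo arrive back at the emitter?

8.16 kHz

The seamount receives the sound from a moving source: f₁ = f₀ · v/(v − v_e) = 8.02 × 1507/1494 ≈ 8.09 kHz.
On the return leg the submarine is a moving observer: f₂ = f₁ · (v + v_e)/v = 8.09 × 1520/1507 ≈ 8.16 kHz.
Equivalently f₂ = f₀ · (v + v_e)/(v − v_e).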